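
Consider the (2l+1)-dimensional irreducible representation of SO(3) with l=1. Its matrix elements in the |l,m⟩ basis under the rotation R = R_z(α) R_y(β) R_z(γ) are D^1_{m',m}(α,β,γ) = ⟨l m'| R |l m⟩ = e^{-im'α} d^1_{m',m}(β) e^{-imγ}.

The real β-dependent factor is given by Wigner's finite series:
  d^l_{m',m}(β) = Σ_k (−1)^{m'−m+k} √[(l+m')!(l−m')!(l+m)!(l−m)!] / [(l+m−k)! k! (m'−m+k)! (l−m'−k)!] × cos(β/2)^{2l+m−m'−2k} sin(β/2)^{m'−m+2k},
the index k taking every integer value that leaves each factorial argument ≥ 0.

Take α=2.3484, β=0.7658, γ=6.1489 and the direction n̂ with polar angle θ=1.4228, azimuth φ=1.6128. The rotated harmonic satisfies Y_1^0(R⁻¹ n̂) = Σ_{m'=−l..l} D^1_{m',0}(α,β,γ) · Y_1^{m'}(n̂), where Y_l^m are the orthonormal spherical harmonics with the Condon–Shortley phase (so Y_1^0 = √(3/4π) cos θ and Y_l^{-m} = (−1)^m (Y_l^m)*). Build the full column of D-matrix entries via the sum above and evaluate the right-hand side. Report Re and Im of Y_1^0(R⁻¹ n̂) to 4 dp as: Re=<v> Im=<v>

Need the full column D^1_{m',0} for m'=−1..1 at α=2.3484, β=0.7658, γ=6.1489.
cos(β/2)=0.927585, sin(β/2)=0.373612
d^1_{-1,0}: single k=1 term ⇒ +0.490106;  D = -0.343845+0.349248i
d^1_{0,0}: k∈[0..1] ⇒ +0.860414 -0.139586 = +0.720828;  D = +0.720828+0.000000i
d^1_{1,0}: single k=0 term ⇒ -0.490106;  D = +0.343845+0.349248i
Y_1^{m'}(θ=1.4228,φ=1.6128) and Σ D·Y over m':
  (-0.3438+0.3492i)·(-0.0143-0.3414i)  (+0.7208+0.0000i)·(+0.0720+0.0000i)  (+0.3438+0.3492i)·(+0.0143-0.3414i)
Y_1^0(R⁻¹ n̂) = +0.300279+0.000000i

Re=0.3003 Im=0.0000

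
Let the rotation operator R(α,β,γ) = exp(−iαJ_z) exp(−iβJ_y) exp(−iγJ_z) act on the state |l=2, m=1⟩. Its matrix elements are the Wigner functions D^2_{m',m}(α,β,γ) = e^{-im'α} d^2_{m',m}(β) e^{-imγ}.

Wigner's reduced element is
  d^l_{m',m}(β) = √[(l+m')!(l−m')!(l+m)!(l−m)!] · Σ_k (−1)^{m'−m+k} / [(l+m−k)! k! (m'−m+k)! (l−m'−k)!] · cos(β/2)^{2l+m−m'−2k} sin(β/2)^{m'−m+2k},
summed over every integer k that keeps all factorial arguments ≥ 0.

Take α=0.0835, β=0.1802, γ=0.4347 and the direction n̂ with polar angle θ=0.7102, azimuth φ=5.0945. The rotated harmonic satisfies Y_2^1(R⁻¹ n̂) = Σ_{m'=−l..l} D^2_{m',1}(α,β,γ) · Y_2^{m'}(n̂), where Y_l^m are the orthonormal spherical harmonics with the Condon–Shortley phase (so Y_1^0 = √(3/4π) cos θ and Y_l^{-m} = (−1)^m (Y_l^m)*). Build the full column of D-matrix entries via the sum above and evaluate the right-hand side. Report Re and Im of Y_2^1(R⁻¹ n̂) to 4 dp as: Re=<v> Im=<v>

Need the full column D^2_{m',1} for m'=−2..2 at α=0.0835, β=0.1802, γ=0.4347.
cos(β/2)=0.995944, sin(β/2)=0.089978
d^2_{-2,1}: single k=3 term ⇒ +0.001451;  D = +0.001399-0.000384i
d^2_{-1,1}: k∈[2..3] ⇒ +0.024092 -0.000066 = +0.024026;  D = +0.022559-0.008266i
d^2_{0,1}: k∈[1..2] ⇒ +0.217729 -0.001777 = +0.215952;  D = +0.195868-0.090946i
d^2_{1,1}: k∈[0..1] ⇒ +0.983873 -0.024092 = +0.959782;  D = +0.833774-0.475397i
d^2_{2,1}: single k=0 term ⇒ -0.177775;  D = -0.146553+0.100629i
Y_2^{m'}(θ=0.7102,φ=5.0945) and Σ D·Y over m':
  (+0.0014-0.0004i)·(-0.1185+0.1136i)  (+0.0226-0.0083i)·(+0.1424+0.3544i)  (+0.1959-0.0909i)·(+0.2286+0.0000i)  (+0.8338-0.4754i)·(-0.1424+0.3544i)  (-0.1466+0.1006i)·(-0.1185-0.1136i)
Y_2^1(R⁻¹ n̂) = +0.129327+0.354122i

Re=0.1293 Im=0.3541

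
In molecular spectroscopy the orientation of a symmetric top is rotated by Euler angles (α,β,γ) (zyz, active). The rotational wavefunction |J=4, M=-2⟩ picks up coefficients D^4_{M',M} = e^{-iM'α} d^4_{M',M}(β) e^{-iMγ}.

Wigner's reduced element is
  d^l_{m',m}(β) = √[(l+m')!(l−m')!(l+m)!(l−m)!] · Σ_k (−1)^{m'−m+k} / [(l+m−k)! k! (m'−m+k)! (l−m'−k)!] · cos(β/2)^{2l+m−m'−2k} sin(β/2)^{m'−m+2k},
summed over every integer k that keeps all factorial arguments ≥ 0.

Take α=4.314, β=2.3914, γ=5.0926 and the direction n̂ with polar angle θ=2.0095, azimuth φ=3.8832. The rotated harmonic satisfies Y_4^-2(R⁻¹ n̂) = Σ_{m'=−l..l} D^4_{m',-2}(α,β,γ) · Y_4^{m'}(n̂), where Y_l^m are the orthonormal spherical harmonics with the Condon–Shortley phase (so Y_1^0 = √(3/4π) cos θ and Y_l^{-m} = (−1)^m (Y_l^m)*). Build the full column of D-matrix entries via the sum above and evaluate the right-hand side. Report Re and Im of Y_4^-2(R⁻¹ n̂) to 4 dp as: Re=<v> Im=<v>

Need the full column D^4_{m',-2} for m'=−4..4 at α=4.314, β=2.3914, γ=5.0926.
cos(β/2)=0.366362, sin(β/2)=0.930472
d^4_{-4,-2}: single k=2 term ⇒ +0.011078;  D = -0.007450+0.008198i
d^4_{-3,-2}: k∈[1..2] ⇒ +0.003084 -0.059683 = -0.056599;  D = +0.023838+0.051334i
d^4_{-2,-2}: k∈[0..2] ⇒ +0.000325 -0.025122 +0.202557 = +0.177760;  D = +0.177642-0.006461i
d^4_{-1,-2}: k∈[0..2] ⇒ -0.003497 +0.112790 -0.485025 = -0.375732;  D = +0.133075-0.351377i
d^4_{0,-2}: k∈[0..2] ⇒ +0.019861 -0.341622 +0.826349 = +0.504587;  D = -0.365596-0.347775i
d^4_{1,-2}: k∈[0..2] ⇒ -0.075193 +0.727538 -0.938580 = -0.286235;  D = -0.262285+0.114617i
d^4_{2,-2}: k∈[0..2] ⇒ +0.202557 -1.045257 +0.561859 = -0.280841;  D = -0.003818-0.280815i
d^4_{3,-2}: k∈[0..1] ⇒ -0.384977 +0.827749 = +0.442773;  D = -0.410396-0.166202i
d^4_{4,-2}: single k=0 term ⇒ +0.460915;  D = +0.325193-0.326638i
Y_4^{m'}(θ=2.0095,φ=3.8832) and Σ D·Y over m':
  (-0.0075+0.0082i)·(-0.2927-0.0518i)  (+0.0238+0.0513i)·(-0.2400-0.3131i)  (+0.1776-0.0065i)·(+0.0063-0.0718i)  (+0.1331-0.3514i)·(-0.2330+0.2135i)  (-0.3656-0.3478i)·(-0.1347+0.0000i)  (-0.2623+0.1146i)·(+0.2330+0.2135i)  (-0.0038-0.2808i)·(+0.0063+0.0718i)  (-0.4104-0.1662i)·(+0.2400-0.3131i)  (+0.3252-0.3266i)·(-0.2927+0.0518i)
Y_4^-2(R⁻¹ n̂) = -0.187372+0.292259i

Re=-0.1874 Im=0.2923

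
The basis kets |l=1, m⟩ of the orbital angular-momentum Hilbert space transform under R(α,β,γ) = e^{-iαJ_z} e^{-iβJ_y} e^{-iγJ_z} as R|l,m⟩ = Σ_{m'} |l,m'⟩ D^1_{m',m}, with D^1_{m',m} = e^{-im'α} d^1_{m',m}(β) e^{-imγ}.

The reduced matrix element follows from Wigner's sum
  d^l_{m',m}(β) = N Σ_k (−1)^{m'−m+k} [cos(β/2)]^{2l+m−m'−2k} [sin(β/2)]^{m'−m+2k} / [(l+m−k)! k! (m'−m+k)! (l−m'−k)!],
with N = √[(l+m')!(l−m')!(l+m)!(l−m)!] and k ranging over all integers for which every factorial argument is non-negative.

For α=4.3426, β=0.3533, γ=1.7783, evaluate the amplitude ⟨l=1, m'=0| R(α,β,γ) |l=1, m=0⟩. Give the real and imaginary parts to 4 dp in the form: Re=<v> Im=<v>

Re=0.9382 Im=0.0000

First d^1_{0,0}(β=0.3533), then the phase factors e^{-i(0)α} and e^{-i(0)γ}:
Half-angle: c=0.984438, s=0.175733. N=√(1·1·1·1)=1.000000
k∈{0,1} keeps every argument non-negative
  k=0: (−1)^0·1.0000/(1)·0.9844^2·0.1757^0 = +0.969118
  k=1: (−1)^1·1.0000/(1)·0.9844^0·0.1757^2 = -0.030882
d^1_{0,0}(0.3533) = +0.969118 -0.030882 = +0.938236
D = (+1.000000+0.000000i)·(+0.938236)·(+1.000000+0.000000i) = +0.938236+0.000000i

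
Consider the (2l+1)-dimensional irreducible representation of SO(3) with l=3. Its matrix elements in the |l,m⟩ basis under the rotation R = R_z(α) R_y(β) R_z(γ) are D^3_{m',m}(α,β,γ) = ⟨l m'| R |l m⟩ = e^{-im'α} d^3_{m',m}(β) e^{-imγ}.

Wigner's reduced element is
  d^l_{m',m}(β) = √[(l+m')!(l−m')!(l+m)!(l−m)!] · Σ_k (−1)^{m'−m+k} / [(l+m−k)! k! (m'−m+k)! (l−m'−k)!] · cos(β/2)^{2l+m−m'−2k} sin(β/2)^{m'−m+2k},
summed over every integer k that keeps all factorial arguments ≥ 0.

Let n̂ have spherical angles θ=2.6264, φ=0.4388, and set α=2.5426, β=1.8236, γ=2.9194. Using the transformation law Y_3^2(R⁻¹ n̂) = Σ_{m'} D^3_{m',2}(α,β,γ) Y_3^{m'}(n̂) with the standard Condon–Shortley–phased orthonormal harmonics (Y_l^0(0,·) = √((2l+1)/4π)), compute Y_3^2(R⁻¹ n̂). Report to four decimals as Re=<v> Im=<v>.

Re=-0.0229 Im=0.0106

Need the full column D^3_{m',2} for m'=−3..3 at α=2.5426, β=1.8236, γ=2.9194.
cos(β/2)=0.612324, sin(β/2)=0.790607
d^3_{-3,2}: single k=5 term ⇒ +0.463298;  D = -0.100293+0.452312i
d^3_{-2,2}: k∈[4..5] ⇒ +0.732445 -0.244211 = +0.488235;  D = +0.356035-0.334083i
d^3_{-1,2}: k∈[3..4] ⇒ +0.717555 -0.598115 = +0.119440;  D = -0.118015+0.018393i
d^3_{0,2}: k∈[2..3] ⇒ +0.481289 -0.802354 = -0.321064;  D = -0.289881-0.138026i
d^3_{1,2}: k∈[1..2] ⇒ +0.215212 -0.717555 = -0.502344;  D = +0.252832+0.434080i
d^3_{2,2}: k∈[0..1] ⇒ +0.052709 -0.439355 = -0.386646;  D = +0.027650-0.385656i
d^3_{3,2}: single k=0 term ⇒ -0.166702;  D = -0.103594+0.130606i
Y_3^{m'}(θ=2.6264,φ=0.4388) and Σ D·Y over m':
  (-0.1003+0.4523i)·(+0.0126-0.0483i)  (+0.3560-0.3341i)·(-0.1380+0.1661i)  (-0.1180+0.0184i)·(+0.4016-0.1885i)  (-0.2899-0.1380i)·(-0.2553+0.0000i)  (+0.2528+0.4341i)·(-0.4016-0.1885i)  (+0.0277-0.3857i)·(-0.1380-0.1661i)  (-0.1036+0.1306i)·(-0.0126-0.0483i)
Y_3^2(R⁻¹ n̂) = -0.022945+0.010590i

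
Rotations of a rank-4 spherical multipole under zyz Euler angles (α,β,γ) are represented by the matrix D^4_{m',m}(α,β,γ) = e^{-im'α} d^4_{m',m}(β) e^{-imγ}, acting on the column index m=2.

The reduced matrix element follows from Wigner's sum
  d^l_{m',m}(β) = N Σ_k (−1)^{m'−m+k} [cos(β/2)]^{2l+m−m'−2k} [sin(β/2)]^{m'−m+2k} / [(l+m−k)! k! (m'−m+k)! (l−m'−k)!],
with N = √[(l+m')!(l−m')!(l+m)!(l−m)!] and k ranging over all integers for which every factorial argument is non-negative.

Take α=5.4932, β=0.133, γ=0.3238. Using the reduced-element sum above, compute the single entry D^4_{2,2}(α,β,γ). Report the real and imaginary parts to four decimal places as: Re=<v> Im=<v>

Split into d^4_{2,2}(β=0.133) × two z-phases.
c=cos(0.133/2)=0.997790, s=sin(0.133/2)=0.066451; N=√[720·2·720·2]=1440.000000
The bounds max(0,m−m')=0 and min(l+m,l−m')=2 give 3 terms
  k=0: (−1)^0·1440.0000/(1440)·0.9978^8·0.0665^0 = +0.982454
  k=1: (−1)^1·1440.0000/(120)·0.9978^6·0.0665^2 = -0.052290
  k=2: (−1)^2·1440.0000/(96)·0.9978^4·0.0665^4 = +0.000290
d^4_{2,2}(0.133) = +0.982454 -0.052290 +0.000290 = +0.930454
Attach z-rotation phases: D = e^{-i(2)(5.4932)}·(+0.930454)·e^{-i(2)(0.3238)} = +0.554487+0.747187i

Re=0.5545 Im=0.7472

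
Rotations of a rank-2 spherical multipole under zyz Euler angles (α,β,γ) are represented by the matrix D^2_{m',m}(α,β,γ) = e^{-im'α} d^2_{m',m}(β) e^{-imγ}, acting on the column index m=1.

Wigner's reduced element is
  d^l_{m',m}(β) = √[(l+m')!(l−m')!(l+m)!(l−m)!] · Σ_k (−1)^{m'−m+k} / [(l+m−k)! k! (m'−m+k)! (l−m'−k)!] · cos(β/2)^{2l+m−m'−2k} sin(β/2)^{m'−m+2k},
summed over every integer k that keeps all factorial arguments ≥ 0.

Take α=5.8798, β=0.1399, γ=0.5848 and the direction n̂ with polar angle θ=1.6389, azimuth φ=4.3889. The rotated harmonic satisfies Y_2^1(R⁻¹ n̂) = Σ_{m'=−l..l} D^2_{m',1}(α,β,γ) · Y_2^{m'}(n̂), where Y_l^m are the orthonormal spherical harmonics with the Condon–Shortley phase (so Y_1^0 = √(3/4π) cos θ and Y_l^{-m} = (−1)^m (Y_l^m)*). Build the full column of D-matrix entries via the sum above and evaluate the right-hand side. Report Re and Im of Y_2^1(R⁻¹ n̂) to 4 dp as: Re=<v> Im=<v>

Need the full column D^2_{m',1} for m'=−2..2 at α=5.8798, β=0.1399, γ=0.5848.
cos(β/2)=0.997554, sin(β/2)=0.069893
d^2_{-2,1}: single k=3 term ⇒ +0.000681;  D = +0.000121-0.000670i
d^2_{-1,1}: k∈[2..3] ⇒ +0.014583 -0.000024 = +0.014560;  D = +0.008011-0.012158i
d^2_{0,1}: k∈[1..2] ⇒ +0.169949 -0.000834 = +0.169115;  D = +0.141012-0.093357i
d^2_{1,1}: k∈[0..1] ⇒ +0.990254 -0.014583 = +0.975670;  D = +0.959659-0.176032i
d^2_{2,1}: single k=0 term ⇒ -0.138763;  D = -0.135358-0.030549i
Y_2^{m'}(θ=1.6389,φ=4.3889) and Σ D·Y over m':
  (+0.0001-0.0007i)·(-0.3068-0.2318i)  (+0.0080-0.0122i)·(+0.0167-0.0497i)  (+0.1410-0.0934i)·(-0.3110+0.0000i)  (+0.9597-0.1760i)·(-0.0167-0.0497i)  (-0.1354-0.0305i)·(-0.3068+0.2318i)
Y_2^1(R⁻¹ n̂) = -0.020668-0.038177i

Re=-0.0207 Im=-0.0382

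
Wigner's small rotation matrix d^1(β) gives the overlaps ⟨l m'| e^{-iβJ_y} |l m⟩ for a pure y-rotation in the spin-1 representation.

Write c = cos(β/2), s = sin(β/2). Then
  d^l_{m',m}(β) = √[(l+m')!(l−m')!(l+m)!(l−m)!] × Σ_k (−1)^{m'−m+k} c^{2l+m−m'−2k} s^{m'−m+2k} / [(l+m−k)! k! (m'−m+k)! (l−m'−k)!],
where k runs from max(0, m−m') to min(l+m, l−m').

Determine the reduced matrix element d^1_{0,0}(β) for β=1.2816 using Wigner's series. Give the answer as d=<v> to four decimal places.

d=0.2852

d^1_{0,0}(β=1.2816) via Wigner's sum:
With c≡cos(β/2)=0.801618 and s≡sin(β/2)=0.597837, N=[1·1·1·1]^{1/2}=1.000000
k∈{0,1} keeps every argument non-negative
  k=0: (−1)^0·1.0000/(1)·0.8016^2·0.5978^0 = +0.642591
  k=1: (−1)^1·1.0000/(1)·0.8016^0·0.5978^2 = -0.357409
d^1_{0,0}(1.2816) = +0.642591 -0.357409 = +0.285182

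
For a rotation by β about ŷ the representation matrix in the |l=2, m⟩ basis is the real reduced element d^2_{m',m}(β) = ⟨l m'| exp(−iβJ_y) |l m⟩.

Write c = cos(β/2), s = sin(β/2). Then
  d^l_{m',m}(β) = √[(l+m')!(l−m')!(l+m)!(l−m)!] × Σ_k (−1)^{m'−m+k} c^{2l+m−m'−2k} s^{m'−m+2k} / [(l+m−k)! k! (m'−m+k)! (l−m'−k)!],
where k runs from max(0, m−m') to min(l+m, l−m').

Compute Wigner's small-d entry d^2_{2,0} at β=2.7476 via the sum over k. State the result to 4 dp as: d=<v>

d=0.0902

d^2_{2,0}(β=2.7476) via Wigner's sum:
c=cos(2.7476/2)=0.195725, s=sin(2.7476/2)=0.980659; N=√[24·1·2·2]=9.797959
Admissible k: 0..0 (factorial args all ≥0)
  k=0: (−1)^2·9.7980/(4)·0.1957^2·0.9807^2 = +0.090241
d^2_{2,0}(2.7476) = +0.090241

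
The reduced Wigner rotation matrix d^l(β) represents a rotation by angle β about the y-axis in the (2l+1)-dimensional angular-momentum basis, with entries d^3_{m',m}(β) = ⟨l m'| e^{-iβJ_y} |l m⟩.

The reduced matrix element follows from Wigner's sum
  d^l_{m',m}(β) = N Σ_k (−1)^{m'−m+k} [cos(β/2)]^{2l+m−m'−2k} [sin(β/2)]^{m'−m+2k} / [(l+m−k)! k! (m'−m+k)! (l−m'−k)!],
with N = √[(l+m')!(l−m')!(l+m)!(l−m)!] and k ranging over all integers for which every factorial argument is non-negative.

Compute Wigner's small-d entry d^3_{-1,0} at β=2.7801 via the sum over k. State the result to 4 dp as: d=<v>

d^3_{-1,0}(β=2.7801) via Wigner's sum:
Half-angle: c=0.179764, s=0.983710. N=√(2·24·6·6)=41.569219
k: max(0,(0)−(-1))=1 … min(3+(0),3−(-1))=3
  k=1: (−1)^0·41.5692/(12)·0.1798^5·0.9837^1 = +0.000640
  k=2: (−1)^1·41.5692/(4)·0.1798^3·0.9837^3 = -0.057467
  k=3: (−1)^2·41.5692/(12)·0.1798^1·0.9837^5 = +0.573625
d^3_{-1,0}(2.7801) = +0.000640 -0.057467 +0.573625 = +0.516797

d=0.5168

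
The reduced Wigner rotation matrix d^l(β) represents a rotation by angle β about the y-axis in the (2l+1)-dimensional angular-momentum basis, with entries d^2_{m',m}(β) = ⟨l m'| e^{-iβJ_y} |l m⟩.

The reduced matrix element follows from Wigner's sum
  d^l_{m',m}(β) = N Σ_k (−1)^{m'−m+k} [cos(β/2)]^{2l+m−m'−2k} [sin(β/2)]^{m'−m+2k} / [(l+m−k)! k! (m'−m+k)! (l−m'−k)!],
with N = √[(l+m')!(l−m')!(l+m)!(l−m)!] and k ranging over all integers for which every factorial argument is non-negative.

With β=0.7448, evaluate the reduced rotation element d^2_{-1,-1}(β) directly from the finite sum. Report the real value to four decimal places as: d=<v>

d^2_{-1,-1}(β=0.7448) via Wigner's sum:
c=cos(0.7448/2)=0.931457, s=sin(0.7448/2)=0.363852; N=√[1·6·1·6]=6.000000
Admissible k: 0..1 (factorial args all ≥0)
  k=0: (−1)^0·6.0000/(6)·0.9315^4·0.3639^0 = +0.752750
  k=1: (−1)^1·6.0000/(2)·0.9315^2·0.3639^2 = -0.344585
d^2_{-1,-1}(0.7448) = +0.752750 -0.344585 = +0.408165

d=0.4082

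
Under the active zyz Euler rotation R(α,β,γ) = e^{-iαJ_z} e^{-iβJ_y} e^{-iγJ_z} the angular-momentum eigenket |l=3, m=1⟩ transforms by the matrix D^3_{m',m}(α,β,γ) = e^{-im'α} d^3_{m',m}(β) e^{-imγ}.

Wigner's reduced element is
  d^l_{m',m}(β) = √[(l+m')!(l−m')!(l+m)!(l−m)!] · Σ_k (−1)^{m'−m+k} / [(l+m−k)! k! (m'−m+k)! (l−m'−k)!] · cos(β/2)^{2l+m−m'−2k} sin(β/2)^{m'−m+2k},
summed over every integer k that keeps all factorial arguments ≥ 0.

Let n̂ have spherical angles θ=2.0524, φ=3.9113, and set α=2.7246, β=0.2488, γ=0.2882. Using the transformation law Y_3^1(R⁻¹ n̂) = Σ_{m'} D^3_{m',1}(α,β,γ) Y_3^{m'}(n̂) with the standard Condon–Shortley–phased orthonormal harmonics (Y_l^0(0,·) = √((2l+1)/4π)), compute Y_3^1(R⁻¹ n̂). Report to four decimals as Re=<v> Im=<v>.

Re=0.0686 Im=0.0699

Need the full column D^3_{m',1} for m'=−3..3 at α=2.7246, β=0.2488, γ=0.2882.
cos(β/2)=0.992272, sin(β/2)=0.124079
d^3_{-3,1}: single k=4 term ⇒ +0.000904;  D = -0.000029+0.000903i
d^3_{-2,1}: k∈[3..4] ⇒ +0.011804 -0.000092 = +0.011712;  D = +0.005079-0.010553i
d^3_{-1,1}: k∈[2..4] ⇒ +0.089552 -0.001867 +0.000004 = +0.087688;  D = -0.066774+0.056838i
d^3_{0,1}: k∈[1..3] ⇒ +0.413471 -0.019396 +0.000101 = +0.394176;  D = +0.377919-0.112035i
d^3_{1,1}: k∈[0..2] ⇒ +0.954520 -0.119402 +0.001400 = +0.836518;  D = -0.829590-0.107440i
d^3_{2,1}: k∈[0..1] ⇒ -0.377445 +0.011804 = -0.365641;  D = -0.312521-0.189801i
d^3_{3,1}: single k=0 term ⇒ +0.057805;  D = -0.033021-0.047446i
Y_3^{m'}(θ=2.0524,φ=3.9113) and Σ D·Y over m':
  (-0.0000+0.0009i)·(+0.1955+0.2148i)  (+0.0051-0.0106i)·(-0.0117+0.3716i)  (-0.0668+0.0568i)·(-0.0150+0.0145i)  (+0.3779-0.1120i)·(+0.3331+0.0000i)  (-0.8296-0.1074i)·(+0.0150+0.0145i)  (-0.3125-0.1898i)·(-0.0117-0.3716i)  (-0.0330-0.0474i)·(-0.1955+0.2148i)
Y_3^1(R⁻¹ n̂) = +0.068631+0.069936i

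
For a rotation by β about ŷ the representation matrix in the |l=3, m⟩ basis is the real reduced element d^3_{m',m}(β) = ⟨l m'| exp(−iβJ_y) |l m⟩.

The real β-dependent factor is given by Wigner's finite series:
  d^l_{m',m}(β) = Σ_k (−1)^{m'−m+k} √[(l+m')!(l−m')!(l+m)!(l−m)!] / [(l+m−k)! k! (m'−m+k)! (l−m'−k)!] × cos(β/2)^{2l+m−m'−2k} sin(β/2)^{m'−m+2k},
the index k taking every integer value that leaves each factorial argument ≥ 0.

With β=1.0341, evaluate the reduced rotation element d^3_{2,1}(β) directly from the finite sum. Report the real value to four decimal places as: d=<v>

d=-0.2741

d^3_{2,1}(β=1.0341) via Wigner's sum:
With c≡cos(β/2)=0.869281 and s≡sin(β/2)=0.494318, N=[120·1·24·2]^{1/2}=75.894664
k∈{0,1} keeps every argument non-negative
  k=0: (−1)^1·75.8947/(24)·0.8693^5·0.4943^1 = -0.775904
  k=1: (−1)^2·75.8947/(12)·0.8693^3·0.4943^3 = +0.501799
d^3_{2,1}(1.0341) = -0.775904 +0.501799 = -0.274104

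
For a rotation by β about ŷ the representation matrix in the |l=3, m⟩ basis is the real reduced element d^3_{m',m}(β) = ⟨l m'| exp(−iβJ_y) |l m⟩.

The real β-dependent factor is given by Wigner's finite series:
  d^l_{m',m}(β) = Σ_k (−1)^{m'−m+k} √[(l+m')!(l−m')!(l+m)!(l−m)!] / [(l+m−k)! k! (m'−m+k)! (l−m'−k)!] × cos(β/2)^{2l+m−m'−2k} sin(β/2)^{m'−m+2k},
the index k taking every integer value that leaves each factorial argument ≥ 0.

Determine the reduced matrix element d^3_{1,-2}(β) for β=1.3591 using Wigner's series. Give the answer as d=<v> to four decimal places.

d^3_{1,-2}(β=1.3591) via Wigner's sum:
With c≡cos(β/2)=0.777856 and s≡sin(β/2)=0.628443, N=[24·2·1·120]^{1/2}=75.894664
k∈{0,1} keeps every argument non-negative
  k=0: (−1)^3·75.8947/(12)·0.7779^3·0.6284^3 = -0.738796
  k=1: (−1)^4·75.8947/(24)·0.7779^1·0.6284^5 = +0.241117
d^3_{1,-2}(1.3591) = -0.738796 +0.241117 = -0.497679

d=-0.4977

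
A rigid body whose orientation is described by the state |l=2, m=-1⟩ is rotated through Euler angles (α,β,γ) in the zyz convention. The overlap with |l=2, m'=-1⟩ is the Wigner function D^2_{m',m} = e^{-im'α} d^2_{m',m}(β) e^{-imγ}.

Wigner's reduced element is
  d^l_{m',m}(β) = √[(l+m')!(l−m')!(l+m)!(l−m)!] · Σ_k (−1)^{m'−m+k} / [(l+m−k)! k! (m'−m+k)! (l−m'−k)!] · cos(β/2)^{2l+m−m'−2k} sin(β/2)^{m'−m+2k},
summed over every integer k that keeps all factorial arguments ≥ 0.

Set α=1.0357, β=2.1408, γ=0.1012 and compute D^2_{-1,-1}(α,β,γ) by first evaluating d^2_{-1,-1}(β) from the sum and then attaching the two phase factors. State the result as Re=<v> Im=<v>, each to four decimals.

Re=-0.2012 Im=-0.4343

Split into d^2_{-1,-1}(β=2.1408) × two z-phases.
Half-angle: c=0.479773, s=0.877392. N=√(1·6·1·6)=6.000000
The bounds max(0,m−m')=0 and min(l+m,l−m')=1 give 2 terms
  k=0: (−1)^0·6.0000/(6)·0.4798^4·0.8774^0 = +0.052984
  k=1: (−1)^1·6.0000/(2)·0.4798^2·0.8774^2 = -0.531595
d^2_{-1,-1}(2.1408) = +0.052984 -0.531595 = -0.478611
Phases: e^{-i·(-1)·1.0357}=+0.509924+0.860220i, e^{-i·(-1)·0.1012}=+0.994884+0.101027i ⇒ D=-0.201213-0.434261i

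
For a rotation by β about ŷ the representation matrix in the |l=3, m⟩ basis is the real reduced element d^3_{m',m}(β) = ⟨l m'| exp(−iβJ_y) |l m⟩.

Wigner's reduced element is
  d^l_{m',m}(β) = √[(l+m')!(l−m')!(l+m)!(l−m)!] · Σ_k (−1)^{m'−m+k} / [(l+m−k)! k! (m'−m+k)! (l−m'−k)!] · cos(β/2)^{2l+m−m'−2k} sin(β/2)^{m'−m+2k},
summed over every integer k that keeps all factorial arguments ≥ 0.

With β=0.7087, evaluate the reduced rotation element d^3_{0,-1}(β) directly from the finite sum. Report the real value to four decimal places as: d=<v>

d=-0.5304

d^3_{0,-1}(β=0.7087) via Wigner's sum:
c=cos(0.7087/2)=0.937872, s=sin(0.7087/2)=0.346981; N=√[6·6·2·24]=41.569219
The bounds max(0,m−m')=0 and min(l+m,l−m')=2 give 3 terms
  k=0: (−1)^1·41.5692/(12)·0.9379^5·0.3470^1 = -0.872197
  k=1: (−1)^2·41.5692/(4)·0.9379^3·0.3470^3 = +0.358145
  k=2: (−1)^3·41.5692/(12)·0.9379^1·0.3470^5 = -0.016340
d^3_{0,-1}(0.7087) = -0.872197 +0.358145 -0.016340 = -0.530392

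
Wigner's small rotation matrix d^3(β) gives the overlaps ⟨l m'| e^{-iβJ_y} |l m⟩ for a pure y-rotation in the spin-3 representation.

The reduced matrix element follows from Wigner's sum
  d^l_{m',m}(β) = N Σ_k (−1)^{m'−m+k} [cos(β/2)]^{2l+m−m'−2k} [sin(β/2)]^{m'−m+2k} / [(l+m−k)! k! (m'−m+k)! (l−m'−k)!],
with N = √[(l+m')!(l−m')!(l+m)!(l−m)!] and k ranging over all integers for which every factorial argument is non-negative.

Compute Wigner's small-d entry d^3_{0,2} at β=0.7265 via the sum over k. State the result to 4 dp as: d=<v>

d=0.4516

d^3_{0,2}(β=0.7265) via Wigner's sum:
c=cos(0.7265/2)=0.934747, s=sin(0.7265/2)=0.355314; N=√[6·6·120·1]=65.726707
The bounds max(0,m−m')=2 and min(l+m,l−m')=3 give 2 terms
  k=2: (−1)^0·65.7267/(12)·0.9347^4·0.3553^2 = +0.527912
  k=3: (−1)^1·65.7267/(12)·0.9347^2·0.3553^4 = -0.076278
d^3_{0,2}(0.7265) = +0.527912 -0.076278 = +0.451634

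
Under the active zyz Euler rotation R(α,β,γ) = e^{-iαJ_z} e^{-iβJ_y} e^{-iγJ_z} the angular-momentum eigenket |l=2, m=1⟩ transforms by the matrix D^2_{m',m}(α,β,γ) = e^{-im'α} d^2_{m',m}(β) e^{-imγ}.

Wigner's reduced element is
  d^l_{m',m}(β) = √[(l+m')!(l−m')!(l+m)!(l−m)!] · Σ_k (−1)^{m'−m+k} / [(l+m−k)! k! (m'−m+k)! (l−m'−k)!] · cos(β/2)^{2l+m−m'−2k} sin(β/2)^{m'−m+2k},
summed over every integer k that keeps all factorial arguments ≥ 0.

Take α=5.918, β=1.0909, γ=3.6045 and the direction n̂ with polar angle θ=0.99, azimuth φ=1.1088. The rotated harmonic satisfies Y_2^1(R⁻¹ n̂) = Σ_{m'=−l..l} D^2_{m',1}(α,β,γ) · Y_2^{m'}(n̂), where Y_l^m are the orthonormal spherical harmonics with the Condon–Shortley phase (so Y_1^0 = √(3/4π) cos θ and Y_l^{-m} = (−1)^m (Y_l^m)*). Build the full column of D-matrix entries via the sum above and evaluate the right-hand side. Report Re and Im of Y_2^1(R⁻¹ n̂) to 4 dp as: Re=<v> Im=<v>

Need the full column D^2_{m',1} for m'=−2..2 at α=5.918, β=1.0909, γ=3.6045.
cos(β/2)=0.854894, sin(β/2)=0.518803
d^2_{-2,1}: single k=3 term ⇒ +0.238753;  D = -0.088008+0.221941i
d^2_{-1,1}: k∈[2..3] ⇒ +0.590134 -0.072445 = +0.517689;  D = -0.350103+0.381352i
d^2_{0,1}: k∈[1..2] ⇒ +0.793989 -0.292412 = +0.501578;  D = -0.448790+0.223980i
d^2_{1,1}: k∈[0..1] ⇒ +0.534132 -0.590134 = -0.056001;  D = +0.055734-0.005464i
d^2_{2,1}: single k=0 term ⇒ -0.648290;  D = +0.625239+0.171334i
Y_2^{m'}(θ=0.99,φ=1.1088) and Σ D·Y over m':
  (-0.0880+0.2219i)·(-0.1627-0.2154i)  (-0.3501+0.3814i)·(+0.1580-0.3172i)  (-0.4488+0.2240i)·(-0.0305+0.0000i)  (+0.0557-0.0055i)·(-0.1580-0.3172i)  (+0.6252+0.1713i)·(-0.1627+0.2154i)
Y_2^1(R⁻¹ n̂) = -0.007665+0.237328i

Re=-0.0077 Im=0.2373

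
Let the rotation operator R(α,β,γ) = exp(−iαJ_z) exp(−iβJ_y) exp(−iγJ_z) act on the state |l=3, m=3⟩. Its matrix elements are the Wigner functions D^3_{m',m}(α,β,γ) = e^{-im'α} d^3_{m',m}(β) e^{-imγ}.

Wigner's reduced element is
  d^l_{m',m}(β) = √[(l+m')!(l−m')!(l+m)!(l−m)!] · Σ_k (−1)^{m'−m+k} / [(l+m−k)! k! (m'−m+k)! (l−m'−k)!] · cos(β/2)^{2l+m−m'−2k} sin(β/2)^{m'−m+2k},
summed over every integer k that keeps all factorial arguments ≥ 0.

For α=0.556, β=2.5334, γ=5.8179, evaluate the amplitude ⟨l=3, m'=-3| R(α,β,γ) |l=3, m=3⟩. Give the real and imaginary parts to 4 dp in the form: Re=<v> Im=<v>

D^3_{-3,3}(0.556,2.5334,5.8179) = e^{-i·-3·0.556}·d^3_{-3,3}(2.5334)·e^{-i·3·5.8179}. Compute d first:
With c≡cos(β/2)=0.299431 and s≡sin(β/2)=0.954118, N=[1·720·720·1]^{1/2}=720.000000
k∈{6} keeps every argument non-negative
  k=6: (−1)^0·720.0000/(720)·0.2994^0·0.9541^6 = +0.754419
d^3_{-3,3}(2.5334) = +0.754419
D = (-0.097051+0.995279i)·(+0.754419)·(+0.174049+0.984737i) = -0.752140+0.058587i

Re=-0.7521 Im=0.0586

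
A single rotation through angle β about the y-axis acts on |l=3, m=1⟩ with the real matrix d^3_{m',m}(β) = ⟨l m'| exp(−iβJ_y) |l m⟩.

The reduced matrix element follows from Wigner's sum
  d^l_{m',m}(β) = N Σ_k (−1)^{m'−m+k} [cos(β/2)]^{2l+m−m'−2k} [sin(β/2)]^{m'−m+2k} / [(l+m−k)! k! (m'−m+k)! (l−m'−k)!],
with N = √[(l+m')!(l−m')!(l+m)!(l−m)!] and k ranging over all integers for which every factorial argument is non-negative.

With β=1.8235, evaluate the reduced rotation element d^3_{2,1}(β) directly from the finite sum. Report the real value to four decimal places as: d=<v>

d=0.5023

d^3_{2,1}(β=1.8235) via Wigner's sum:
Half-angle: c=0.612363, s=0.790577. N=√(120·1·24·2)=75.894664
Admissible k: 0..1 (factorial args all ≥0)
  k=0: (−1)^1·75.8947/(24)·0.6124^5·0.7906^1 = -0.215273
  k=1: (−1)^2·75.8947/(12)·0.6124^3·0.7906^3 = +0.717611
d^3_{2,1}(1.8235) = -0.215273 +0.717611 = +0.502338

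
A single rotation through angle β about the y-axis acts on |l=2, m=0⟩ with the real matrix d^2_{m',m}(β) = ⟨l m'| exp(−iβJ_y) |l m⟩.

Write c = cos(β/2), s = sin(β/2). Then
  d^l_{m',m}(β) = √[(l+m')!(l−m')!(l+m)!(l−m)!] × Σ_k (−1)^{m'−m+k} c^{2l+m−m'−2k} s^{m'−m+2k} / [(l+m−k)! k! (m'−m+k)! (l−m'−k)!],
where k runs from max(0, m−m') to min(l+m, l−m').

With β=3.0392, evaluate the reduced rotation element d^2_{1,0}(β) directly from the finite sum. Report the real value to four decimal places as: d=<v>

d=0.1245

d^2_{1,0}(β=3.0392) via Wigner's sum:
Half-angle: c=0.051174, s=0.998690. N=√(6·1·2·2)=4.898979
The bounds max(0,m−m')=0 and min(l+m,l−m')=1 give 2 terms
  k=0: (−1)^1·4.8990/(2)·0.0512^3·0.9987^1 = -0.000328
  k=1: (−1)^2·4.8990/(2)·0.0512^1·0.9987^3 = +0.124858
d^2_{1,0}(3.0392) = -0.000328 +0.124858 = +0.124530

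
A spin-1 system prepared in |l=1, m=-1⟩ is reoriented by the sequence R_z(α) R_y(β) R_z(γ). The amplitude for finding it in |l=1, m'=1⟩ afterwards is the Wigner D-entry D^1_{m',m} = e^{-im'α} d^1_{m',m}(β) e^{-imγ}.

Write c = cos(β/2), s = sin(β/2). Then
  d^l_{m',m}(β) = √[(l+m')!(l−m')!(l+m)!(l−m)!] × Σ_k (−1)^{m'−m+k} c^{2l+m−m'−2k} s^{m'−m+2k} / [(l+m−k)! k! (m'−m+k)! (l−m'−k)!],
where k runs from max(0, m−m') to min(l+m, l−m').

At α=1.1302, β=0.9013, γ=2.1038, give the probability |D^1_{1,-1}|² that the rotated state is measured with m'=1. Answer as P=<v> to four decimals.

P=0.0360

First d^1_{1,-1}(β=0.9013), then the phase factors e^{-i(1)α} and e^{-i(-1)γ}:
With c≡cos(β/2)=0.900164 and s≡sin(β/2)=0.435551, N=[2·1·1·2]^{1/2}=2.000000
Admissible k: 0..0 (factorial args all ≥0)
  k=0: (−1)^2·2.0000/(2)·0.9002^0·0.4356^2 = +0.189704
d^1_{1,-1}(0.9013) = +0.189704
|D^1_{1,-1}|² = |d^1_{1,-1}(β)|² = (+0.189704)² = 0.035988 (the z-rotation phases have unit modulus)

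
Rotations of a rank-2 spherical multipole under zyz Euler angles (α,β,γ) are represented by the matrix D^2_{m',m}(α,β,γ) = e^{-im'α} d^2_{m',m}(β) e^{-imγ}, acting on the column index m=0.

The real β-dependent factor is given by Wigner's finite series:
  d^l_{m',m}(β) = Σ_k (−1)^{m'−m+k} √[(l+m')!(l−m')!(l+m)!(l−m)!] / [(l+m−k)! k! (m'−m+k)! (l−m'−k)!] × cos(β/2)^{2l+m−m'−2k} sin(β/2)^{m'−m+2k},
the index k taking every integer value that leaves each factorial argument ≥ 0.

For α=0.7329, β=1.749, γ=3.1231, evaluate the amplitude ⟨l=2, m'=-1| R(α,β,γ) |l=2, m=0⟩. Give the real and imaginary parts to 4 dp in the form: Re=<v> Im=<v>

Re=-0.1588 Im=-0.1429

Split into d^2_{-1,0}(β=1.749) × two z-phases.
With c≡cos(β/2)=0.641381 and s≡sin(β/2)=0.767223, N=[1·6·2·2]^{1/2}=4.898979
k: max(0,(0)−(-1))=1 … min(2+(0),2−(-1))=2
  k=1: (−1)^0·4.8990/(2)·0.6414^3·0.7672^1 = +0.495843
  k=2: (−1)^1·4.8990/(2)·0.6414^1·0.7672^3 = -0.709506
d^2_{-1,0}(1.749) = +0.495843 -0.709506 = -0.213663
D = (+0.743237+0.669028i)·(-0.213663)·(+1.000000+0.000000i) = -0.158802-0.142946i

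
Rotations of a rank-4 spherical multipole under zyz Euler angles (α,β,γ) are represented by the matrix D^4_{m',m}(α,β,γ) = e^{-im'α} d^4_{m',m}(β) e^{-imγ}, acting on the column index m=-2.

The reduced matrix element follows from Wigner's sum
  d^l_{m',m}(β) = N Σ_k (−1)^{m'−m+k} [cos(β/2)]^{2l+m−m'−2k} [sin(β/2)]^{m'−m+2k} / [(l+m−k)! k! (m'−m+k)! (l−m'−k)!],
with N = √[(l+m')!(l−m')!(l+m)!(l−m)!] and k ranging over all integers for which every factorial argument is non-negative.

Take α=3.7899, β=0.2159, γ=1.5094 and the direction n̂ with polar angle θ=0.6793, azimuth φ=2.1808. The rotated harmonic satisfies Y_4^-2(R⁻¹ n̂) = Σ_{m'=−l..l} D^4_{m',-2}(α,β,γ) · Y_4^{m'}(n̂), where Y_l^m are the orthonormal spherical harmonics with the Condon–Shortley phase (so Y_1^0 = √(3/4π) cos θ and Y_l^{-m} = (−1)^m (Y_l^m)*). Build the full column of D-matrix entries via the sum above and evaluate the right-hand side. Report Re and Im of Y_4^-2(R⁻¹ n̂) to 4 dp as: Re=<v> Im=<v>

Need the full column D^4_{m',-2} for m'=−4..4 at α=3.7899, β=0.2159, γ=1.5094.
cos(β/2)=0.994179, sin(β/2)=0.107740
d^4_{-4,-2}: single k=2 term ⇒ +0.059310;  D = +0.046445-0.036884i
d^4_{-3,-2}: k∈[1..2] ⇒ +0.386986 -0.013635 = +0.373351;  D = -0.092851+0.361621i
d^4_{-2,-2}: k∈[0..2] ⇒ +0.954370 -0.134501 +0.001975 = +0.821843;  D = -0.317749-0.757933i
d^4_{-1,-2}: k∈[0..2] ⇒ -0.438801 +0.025767 -0.000202 = -0.413235;  D = -0.357476-0.207303i
d^4_{0,-2}: k∈[0..2] ⇒ +0.106333 -0.003330 +0.000015 = +0.103017;  D = -0.102241+0.012618i
d^4_{1,-2}: k∈[0..2] ⇒ -0.017178 +0.000303 -0.000001 = -0.016876;  D = -0.012103+0.011761i
d^4_{2,-2}: k∈[0..2] ⇒ +0.001975 -0.000019 +0.000000 = +0.001956;  D = -0.000295+0.001934i
d^4_{3,-2}: k∈[0..1] ⇒ -0.000160 +0.000001 = -0.000160;  D = +0.000076+0.000140i
d^4_{4,-2}: single k=0 term ⇒ +0.000008;  D = +0.000007+0.000003i
Y_4^{m'}(θ=0.6793,φ=2.1808) and Σ D·Y over m':
  (+0.0464-0.0369i)·(-0.0527-0.0445i)  (-0.0929+0.3616i)·(+0.2334-0.0619i)  (-0.3177-0.7579i)·(-0.1469+0.4014i)  (-0.3575-0.2073i)·(-0.1639-0.2345i)  (-0.1022+0.0126i)·(-0.2470+0.0000i)  (-0.0121+0.0118i)·(+0.1639-0.2345i)  (-0.0003+0.0019i)·(-0.1469-0.4014i)  (+0.0001+0.0001i)·(-0.2334-0.0619i)  (+0.0000+0.0000i)·(-0.0527+0.0445i)
Y_4^-2(R⁻¹ n̂) = +0.384335+0.193048i

Re=0.3843 Im=0.1930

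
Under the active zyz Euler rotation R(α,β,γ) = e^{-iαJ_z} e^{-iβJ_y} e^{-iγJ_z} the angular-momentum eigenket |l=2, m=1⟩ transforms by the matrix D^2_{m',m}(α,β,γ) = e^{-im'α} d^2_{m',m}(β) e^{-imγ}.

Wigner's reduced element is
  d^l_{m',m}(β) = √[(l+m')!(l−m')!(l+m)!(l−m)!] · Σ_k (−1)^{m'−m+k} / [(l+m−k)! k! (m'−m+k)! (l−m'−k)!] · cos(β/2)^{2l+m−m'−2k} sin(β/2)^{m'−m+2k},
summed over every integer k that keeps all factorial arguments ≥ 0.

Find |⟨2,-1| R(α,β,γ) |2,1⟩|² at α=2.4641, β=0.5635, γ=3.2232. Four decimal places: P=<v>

P=0.0433

First d^2_{-1,1}(β=0.5635), then the phase factors e^{-i(-1)α} and e^{-i(1)γ}:
c=cos(0.5635/2)=0.960570, s=sin(0.5635/2)=0.278037; N=√[1·6·6·1]=6.000000
The bounds max(0,m−m')=2 and min(l+m,l−m')=3 give 2 terms
  k=2: (−1)^0·6.0000/(2)·0.9606^2·0.2780^2 = +0.213986
  k=3: (−1)^1·6.0000/(6)·0.9606^0·0.2780^4 = -0.005976
d^2_{-1,1}(0.5635) = +0.213986 -0.005976 = +0.208010
|D^2_{-1,1}|² = |d^2_{-1,1}(β)|² = (+0.208010)² = 0.043268 (the z-rotation phases have unit modulus)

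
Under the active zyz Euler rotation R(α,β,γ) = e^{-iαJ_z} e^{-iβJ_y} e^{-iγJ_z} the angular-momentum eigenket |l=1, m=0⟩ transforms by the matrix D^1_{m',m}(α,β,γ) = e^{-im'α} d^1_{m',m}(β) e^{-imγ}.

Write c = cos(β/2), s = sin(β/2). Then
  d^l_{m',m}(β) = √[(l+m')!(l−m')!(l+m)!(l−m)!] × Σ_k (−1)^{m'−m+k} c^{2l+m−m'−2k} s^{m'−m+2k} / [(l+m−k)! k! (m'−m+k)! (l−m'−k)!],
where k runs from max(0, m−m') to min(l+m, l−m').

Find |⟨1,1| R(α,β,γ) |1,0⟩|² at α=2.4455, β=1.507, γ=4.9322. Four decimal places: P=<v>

D^1_{1,0}(2.4455,1.507,4.9322) = e^{-i·1·2.4455}·d^1_{1,0}(1.507)·e^{-i·0·4.9322}. Compute d first:
With c≡cos(β/2)=0.729299 and s≡sin(β/2)=0.684195, N=[2·1·1·1]^{1/2}=1.414214
k: max(0,(0)−(1))=0 … min(1+(0),1−(1))=0
  k=0: (−1)^1·1.4142/(1)·0.7293^1·0.6842^1 = -0.705668
d^1_{1,0}(1.507) = -0.705668
|D^1_{1,0}|² = |d^1_{1,0}(β)|² = (-0.705668)² = 0.497968 (the z-rotation phases have unit modulus)

P=0.4980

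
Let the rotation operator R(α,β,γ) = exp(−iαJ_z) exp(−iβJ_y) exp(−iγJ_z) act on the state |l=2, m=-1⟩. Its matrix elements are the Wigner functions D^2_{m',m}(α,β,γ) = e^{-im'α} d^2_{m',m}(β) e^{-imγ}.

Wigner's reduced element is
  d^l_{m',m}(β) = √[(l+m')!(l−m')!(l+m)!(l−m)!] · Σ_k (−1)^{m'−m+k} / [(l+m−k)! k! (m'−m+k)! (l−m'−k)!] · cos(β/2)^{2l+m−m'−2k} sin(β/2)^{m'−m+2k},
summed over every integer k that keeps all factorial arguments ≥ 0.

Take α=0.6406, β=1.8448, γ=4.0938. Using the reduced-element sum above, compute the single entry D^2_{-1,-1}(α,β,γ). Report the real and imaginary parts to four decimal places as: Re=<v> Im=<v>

First d^2_{-1,-1}(β=1.8448), then the phase factors e^{-i(-1)α} and e^{-i(-1)γ}:
c=cos(1.8448/2)=0.603909, s=sin(1.8448/2)=0.797053; N=√[1·6·1·6]=6.000000
k∈{0,1} keeps every argument non-negative
  k=0: (−1)^0·6.0000/(6)·0.6039^4·0.7971^0 = +0.133010
  k=1: (−1)^1·6.0000/(2)·0.6039^2·0.7971^2 = -0.695087
d^2_{-1,-1}(1.8448) = +0.133010 -0.695087 = -0.562076
Phases: e^{-i·(-1)·0.6406}=+0.801737+0.597677i, e^{-i·(-1)·4.0938}=-0.579886-0.814697i ⇒ D=-0.012371+0.561940i

Re=-0.0124 Im=0.5619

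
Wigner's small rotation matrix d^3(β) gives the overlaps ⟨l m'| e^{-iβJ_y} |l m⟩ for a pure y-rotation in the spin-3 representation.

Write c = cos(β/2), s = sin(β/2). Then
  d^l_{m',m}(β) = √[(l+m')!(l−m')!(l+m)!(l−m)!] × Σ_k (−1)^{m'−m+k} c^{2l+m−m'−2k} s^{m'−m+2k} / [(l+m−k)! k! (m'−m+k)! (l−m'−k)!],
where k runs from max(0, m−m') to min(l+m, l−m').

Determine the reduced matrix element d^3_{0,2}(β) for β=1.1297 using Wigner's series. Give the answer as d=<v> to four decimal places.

d^3_{0,2}(β=1.1297) via Wigner's sum:
Half-angle: c=0.844669, s=0.535289. N=√(6·6·120·1)=65.726707
The bounds max(0,m−m')=2 and min(l+m,l−m')=3 give 2 terms
  k=2: (−1)^0·65.7267/(12)·0.8447^4·0.5353^2 = +0.798884
  k=3: (−1)^1·65.7267/(12)·0.8447^2·0.5353^4 = -0.320839
d^3_{0,2}(1.1297) = +0.798884 -0.320839 = +0.478044

d=0.4780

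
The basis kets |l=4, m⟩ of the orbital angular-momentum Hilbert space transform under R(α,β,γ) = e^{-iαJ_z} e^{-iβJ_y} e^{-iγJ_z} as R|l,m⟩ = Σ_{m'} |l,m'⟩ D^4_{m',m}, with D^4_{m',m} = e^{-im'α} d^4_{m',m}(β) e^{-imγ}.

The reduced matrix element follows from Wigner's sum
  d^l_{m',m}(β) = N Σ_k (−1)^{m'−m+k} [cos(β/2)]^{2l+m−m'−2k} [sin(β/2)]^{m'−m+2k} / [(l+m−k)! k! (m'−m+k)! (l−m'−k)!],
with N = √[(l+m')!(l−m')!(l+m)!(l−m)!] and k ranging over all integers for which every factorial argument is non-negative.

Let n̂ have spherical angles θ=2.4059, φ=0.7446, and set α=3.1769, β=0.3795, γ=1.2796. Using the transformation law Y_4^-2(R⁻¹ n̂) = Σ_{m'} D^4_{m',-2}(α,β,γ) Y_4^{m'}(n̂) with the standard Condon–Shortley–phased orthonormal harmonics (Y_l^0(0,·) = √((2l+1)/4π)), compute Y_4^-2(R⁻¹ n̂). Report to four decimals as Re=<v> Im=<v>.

Need the full column D^4_{m',-2} for m'=−4..4 at α=3.1769, β=0.3795, γ=1.2796.
cos(β/2)=0.982051, sin(β/2)=0.188613
d^4_{-4,-2}: single k=2 term ⇒ +0.168861;  D = -0.152694+0.072102i
d^4_{-3,-2}: k∈[1..2] ⇒ +0.621693 -0.068798 = +0.552896;  D = +0.491314-0.253583i
d^4_{-2,-2}: k∈[0..2] ⇒ +0.865115 -0.382941 +0.017657 = +0.499831;  D = -0.435790+0.244781i
d^4_{-1,-2}: k∈[0..2] ⇒ -0.704934 +0.130015 -0.003197 = -0.578116;  D = -0.493736+0.300736i
d^4_{0,-2}: k∈[0..2] ⇒ +0.302741 -0.029779 +0.000412 = +0.273374;  D = -0.228308+0.150362i
d^4_{1,-2}: k∈[0..2] ⇒ -0.086677 +0.004796 -0.000035 = -0.081916;  D = -0.066779+0.047443i
d^4_{2,-2}: k∈[0..2] ⇒ +0.017657 -0.000521 +0.000002 = +0.017138;  D = -0.013612+0.010412i
d^4_{3,-2}: k∈[0..1] ⇒ -0.002538 +0.000031 = -0.002507;  D = -0.001936+0.001592i
d^4_{4,-2}: single k=0 term ⇒ +0.000230;  D = -0.000172+0.000152i
Y_4^{m'}(θ=2.4059,φ=0.7446) and Σ D·Y over m':
  (-0.1527+0.0721i)·(-0.0886-0.0146i)  (+0.4913-0.2536i)·(+0.1726+0.2211i)  (-0.4358+0.2448i)·(+0.0350-0.4276i)  (-0.4937+0.3007i)·(-0.1467+0.1352i)  (-0.2283+0.1504i)·(-0.3084+0.0000i)  (-0.0668+0.0474i)·(+0.1467+0.1352i)  (-0.0136+0.0104i)·(+0.0350+0.4276i)  (-0.0019+0.0016i)·(-0.1726+0.2211i)  (-0.0002+0.0002i)·(-0.0886+0.0146i)
Y_4^-2(R⁻¹ n̂) = +0.325911+0.090095i

Re=0.3259 Im=0.0901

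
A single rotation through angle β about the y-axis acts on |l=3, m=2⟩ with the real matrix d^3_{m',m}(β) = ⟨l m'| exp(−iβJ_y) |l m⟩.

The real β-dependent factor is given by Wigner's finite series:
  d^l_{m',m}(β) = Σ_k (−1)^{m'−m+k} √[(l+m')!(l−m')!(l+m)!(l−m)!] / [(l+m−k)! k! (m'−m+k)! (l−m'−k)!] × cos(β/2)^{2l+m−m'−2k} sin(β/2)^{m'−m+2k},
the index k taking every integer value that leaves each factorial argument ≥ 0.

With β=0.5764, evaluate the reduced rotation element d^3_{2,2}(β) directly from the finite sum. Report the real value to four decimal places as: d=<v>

d=0.4354

d^3_{2,2}(β=0.5764) via Wigner's sum:
c=cos(0.5764/2)=0.958757, s=sin(0.5764/2)=0.284227; N=√[120·1·120·1]=120.000000
k: max(0,(2)−(2))=0 … min(3+(2),3−(2))=1
  k=0: (−1)^0·120.0000/(120)·0.9588^6·0.2842^0 = +0.776697
  k=1: (−1)^1·120.0000/(24)·0.9588^4·0.2842^2 = -0.341299
d^3_{2,2}(0.5764) = +0.776697 -0.341299 = +0.435398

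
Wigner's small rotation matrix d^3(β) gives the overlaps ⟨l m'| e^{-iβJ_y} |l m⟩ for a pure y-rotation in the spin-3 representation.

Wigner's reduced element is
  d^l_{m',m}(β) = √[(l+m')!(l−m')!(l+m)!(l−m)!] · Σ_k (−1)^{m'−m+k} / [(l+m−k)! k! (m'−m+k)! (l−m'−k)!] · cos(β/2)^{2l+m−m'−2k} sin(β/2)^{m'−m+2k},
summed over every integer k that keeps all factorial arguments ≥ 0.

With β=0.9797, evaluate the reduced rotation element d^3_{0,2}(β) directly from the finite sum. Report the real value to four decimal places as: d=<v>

d=0.5261

d^3_{0,2}(β=0.9797) via Wigner's sum:
c=cos(0.9797/2)=0.882403, s=sin(0.9797/2)=0.470494; N=√[6·6·120·1]=65.726707
The bounds max(0,m−m')=2 and min(l+m,l−m')=3 give 2 terms
  k=2: (−1)^0·65.7267/(12)·0.8824^4·0.4705^2 = +0.735084
  k=3: (−1)^1·65.7267/(12)·0.8824^2·0.4705^4 = -0.208982
d^3_{0,2}(0.9797) = +0.735084 -0.208982 = +0.526101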